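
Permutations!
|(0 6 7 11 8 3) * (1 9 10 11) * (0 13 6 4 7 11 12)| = |(0 4 7 1 9 10 12)(3 13 6 11 8)| = 35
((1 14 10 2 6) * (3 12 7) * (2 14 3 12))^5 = (1 3 2 6)(7 12)(10 14) = [0, 3, 6, 2, 4, 5, 1, 12, 8, 9, 14, 11, 7, 13, 10]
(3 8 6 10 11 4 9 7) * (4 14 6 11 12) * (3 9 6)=(3 8 11 14)(4 6 10 12)(7 9)=[0, 1, 2, 8, 6, 5, 10, 9, 11, 7, 12, 14, 4, 13, 3]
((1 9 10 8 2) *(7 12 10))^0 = [0, 1, 2, 3, 4, 5, 6, 7, 8, 9, 10, 11, 12] = (12)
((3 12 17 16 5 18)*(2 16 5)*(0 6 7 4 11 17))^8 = (0 3 5 11 7)(4 6 12 18 17) = [3, 1, 2, 5, 6, 11, 12, 0, 8, 9, 10, 7, 18, 13, 14, 15, 16, 4, 17]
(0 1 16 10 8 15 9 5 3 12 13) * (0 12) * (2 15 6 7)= (0 1 16 10 8 6 7 2 15 9 5 3)(12 13)= [1, 16, 15, 0, 4, 3, 7, 2, 6, 5, 8, 11, 13, 12, 14, 9, 10]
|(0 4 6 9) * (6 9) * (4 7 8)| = |(0 7 8 4 9)| = 5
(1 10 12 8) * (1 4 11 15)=(1 10 12 8 4 11 15)=[0, 10, 2, 3, 11, 5, 6, 7, 4, 9, 12, 15, 8, 13, 14, 1]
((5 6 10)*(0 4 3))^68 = (0 3 4)(5 10 6) = [3, 1, 2, 4, 0, 10, 5, 7, 8, 9, 6]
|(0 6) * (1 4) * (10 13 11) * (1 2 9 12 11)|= |(0 6)(1 4 2 9 12 11 10 13)|= 8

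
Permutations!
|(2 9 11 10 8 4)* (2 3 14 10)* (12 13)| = |(2 9 11)(3 14 10 8 4)(12 13)| = 30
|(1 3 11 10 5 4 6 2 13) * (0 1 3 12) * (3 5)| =15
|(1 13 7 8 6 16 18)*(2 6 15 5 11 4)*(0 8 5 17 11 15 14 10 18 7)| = 63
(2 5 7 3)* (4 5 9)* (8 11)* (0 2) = (0 2 9 4 5 7 3)(8 11) = [2, 1, 9, 0, 5, 7, 6, 3, 11, 4, 10, 8]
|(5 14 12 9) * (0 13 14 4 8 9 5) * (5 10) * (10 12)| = 8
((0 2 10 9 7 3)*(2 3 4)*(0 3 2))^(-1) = (0 4 7 9 10 2) = [4, 1, 0, 3, 7, 5, 6, 9, 8, 10, 2]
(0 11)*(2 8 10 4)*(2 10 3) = (0 11)(2 8 3)(4 10) = [11, 1, 8, 2, 10, 5, 6, 7, 3, 9, 4, 0]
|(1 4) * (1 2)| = 3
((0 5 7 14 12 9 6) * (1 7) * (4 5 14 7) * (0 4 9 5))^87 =(0 4 6 9 1 5 12 14) =[4, 5, 2, 3, 6, 12, 9, 7, 8, 1, 10, 11, 14, 13, 0]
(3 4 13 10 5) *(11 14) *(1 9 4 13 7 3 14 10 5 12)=(1 9 4 7 3 13 5 14 11 10 12)=[0, 9, 2, 13, 7, 14, 6, 3, 8, 4, 12, 10, 1, 5, 11]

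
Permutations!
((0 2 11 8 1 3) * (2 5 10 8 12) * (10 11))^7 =(0 1 10 12 5 3 8 2 11) =[1, 10, 11, 8, 4, 3, 6, 7, 2, 9, 12, 0, 5]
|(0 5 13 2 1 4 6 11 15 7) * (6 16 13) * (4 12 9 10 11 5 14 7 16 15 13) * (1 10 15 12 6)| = 60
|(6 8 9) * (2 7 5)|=3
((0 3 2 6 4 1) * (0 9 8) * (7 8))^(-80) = (0 3 2 6 4 1 9 7 8) = [3, 9, 6, 2, 1, 5, 4, 8, 0, 7]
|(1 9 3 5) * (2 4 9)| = 6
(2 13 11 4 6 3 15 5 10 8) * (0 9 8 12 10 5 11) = (0 9 8 2 13)(3 15 11 4 6)(10 12) = [9, 1, 13, 15, 6, 5, 3, 7, 2, 8, 12, 4, 10, 0, 14, 11]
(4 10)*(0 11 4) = (0 11 4 10) = [11, 1, 2, 3, 10, 5, 6, 7, 8, 9, 0, 4]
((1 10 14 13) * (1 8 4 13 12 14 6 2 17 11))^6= (17)= [0, 1, 2, 3, 4, 5, 6, 7, 8, 9, 10, 11, 12, 13, 14, 15, 16, 17]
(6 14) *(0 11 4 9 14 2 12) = (0 11 4 9 14 6 2 12) = [11, 1, 12, 3, 9, 5, 2, 7, 8, 14, 10, 4, 0, 13, 6]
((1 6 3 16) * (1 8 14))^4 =(1 8 3)(6 14 16) =[0, 8, 2, 1, 4, 5, 14, 7, 3, 9, 10, 11, 12, 13, 16, 15, 6]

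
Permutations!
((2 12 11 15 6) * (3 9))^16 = [0, 1, 12, 3, 4, 5, 2, 7, 8, 9, 10, 15, 11, 13, 14, 6] = (2 12 11 15 6)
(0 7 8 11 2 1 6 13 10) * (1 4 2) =(0 7 8 11 1 6 13 10)(2 4) =[7, 6, 4, 3, 2, 5, 13, 8, 11, 9, 0, 1, 12, 10]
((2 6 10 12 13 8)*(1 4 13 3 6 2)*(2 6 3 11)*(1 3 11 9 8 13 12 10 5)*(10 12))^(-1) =(13)(1 5 6 2 11 3 8 9 12 10 4) =[0, 5, 11, 8, 1, 6, 2, 7, 9, 12, 4, 3, 10, 13]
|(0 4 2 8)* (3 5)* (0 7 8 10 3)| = |(0 4 2 10 3 5)(7 8)| = 6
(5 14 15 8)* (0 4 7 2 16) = (0 4 7 2 16)(5 14 15 8) = [4, 1, 16, 3, 7, 14, 6, 2, 5, 9, 10, 11, 12, 13, 15, 8, 0]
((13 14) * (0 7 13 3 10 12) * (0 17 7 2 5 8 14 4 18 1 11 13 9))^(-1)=(0 9 7 17 12 10 3 14 8 5 2)(1 18 4 13 11)=[9, 18, 0, 14, 13, 2, 6, 17, 5, 7, 3, 1, 10, 11, 8, 15, 16, 12, 4]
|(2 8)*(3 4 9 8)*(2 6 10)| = 7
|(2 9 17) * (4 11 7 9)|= 6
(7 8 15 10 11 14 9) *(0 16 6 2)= (0 16 6 2)(7 8 15 10 11 14 9)= [16, 1, 0, 3, 4, 5, 2, 8, 15, 7, 11, 14, 12, 13, 9, 10, 6]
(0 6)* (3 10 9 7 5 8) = (0 6)(3 10 9 7 5 8) = [6, 1, 2, 10, 4, 8, 0, 5, 3, 7, 9]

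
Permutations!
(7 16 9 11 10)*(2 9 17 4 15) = (2 9 11 10 7 16 17 4 15) = [0, 1, 9, 3, 15, 5, 6, 16, 8, 11, 7, 10, 12, 13, 14, 2, 17, 4]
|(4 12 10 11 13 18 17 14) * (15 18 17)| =|(4 12 10 11 13 17 14)(15 18)| =14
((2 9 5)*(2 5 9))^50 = (9) = [0, 1, 2, 3, 4, 5, 6, 7, 8, 9]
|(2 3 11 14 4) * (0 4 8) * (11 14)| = |(0 4 2 3 14 8)| = 6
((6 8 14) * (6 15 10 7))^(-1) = [0, 1, 2, 3, 4, 5, 7, 10, 6, 9, 15, 11, 12, 13, 8, 14] = (6 7 10 15 14 8)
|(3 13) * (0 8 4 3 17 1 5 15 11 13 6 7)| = 6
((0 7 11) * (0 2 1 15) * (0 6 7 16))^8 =(16)(1 6 11)(2 15 7) =[0, 6, 15, 3, 4, 5, 11, 2, 8, 9, 10, 1, 12, 13, 14, 7, 16]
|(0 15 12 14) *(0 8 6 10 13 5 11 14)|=|(0 15 12)(5 11 14 8 6 10 13)|=21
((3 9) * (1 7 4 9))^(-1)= (1 3 9 4 7)= [0, 3, 2, 9, 7, 5, 6, 1, 8, 4]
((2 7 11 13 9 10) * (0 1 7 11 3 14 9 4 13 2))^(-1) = (0 10 9 14 3 7 1)(2 11)(4 13) = [10, 0, 11, 7, 13, 5, 6, 1, 8, 14, 9, 2, 12, 4, 3]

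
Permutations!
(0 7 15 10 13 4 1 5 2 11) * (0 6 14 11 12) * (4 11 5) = (0 7 15 10 13 11 6 14 5 2 12)(1 4) = [7, 4, 12, 3, 1, 2, 14, 15, 8, 9, 13, 6, 0, 11, 5, 10]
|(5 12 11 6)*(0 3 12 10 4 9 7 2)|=11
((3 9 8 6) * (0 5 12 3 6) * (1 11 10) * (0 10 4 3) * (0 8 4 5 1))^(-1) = (0 10 8 12 5 11 1)(3 4 9) = [10, 0, 2, 4, 9, 11, 6, 7, 12, 3, 8, 1, 5]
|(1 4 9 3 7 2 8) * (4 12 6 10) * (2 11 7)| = 18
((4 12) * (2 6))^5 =(2 6)(4 12) =[0, 1, 6, 3, 12, 5, 2, 7, 8, 9, 10, 11, 4]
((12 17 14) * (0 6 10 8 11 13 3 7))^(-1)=(0 7 3 13 11 8 10 6)(12 14 17)=[7, 1, 2, 13, 4, 5, 0, 3, 10, 9, 6, 8, 14, 11, 17, 15, 16, 12]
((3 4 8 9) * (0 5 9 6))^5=(0 8 3 5 6 4 9)=[8, 1, 2, 5, 9, 6, 4, 7, 3, 0]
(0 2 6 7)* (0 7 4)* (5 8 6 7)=(0 2 7 5 8 6 4)=[2, 1, 7, 3, 0, 8, 4, 5, 6]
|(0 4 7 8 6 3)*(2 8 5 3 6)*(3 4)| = 6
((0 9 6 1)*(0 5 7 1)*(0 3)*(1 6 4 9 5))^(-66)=(9)(0 3 6 7 5)=[3, 1, 2, 6, 4, 0, 7, 5, 8, 9]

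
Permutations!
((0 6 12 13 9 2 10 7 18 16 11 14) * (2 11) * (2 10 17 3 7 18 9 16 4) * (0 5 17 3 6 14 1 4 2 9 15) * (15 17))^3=[15, 11, 17, 6, 1, 14, 16, 12, 8, 4, 3, 9, 10, 18, 0, 5, 2, 13, 7]=(0 15 5 14)(1 11 9 4)(2 17 13 18 7 12 10 3 6 16)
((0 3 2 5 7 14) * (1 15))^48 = [0, 1, 2, 3, 4, 5, 6, 7, 8, 9, 10, 11, 12, 13, 14, 15] = (15)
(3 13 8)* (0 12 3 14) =(0 12 3 13 8 14) =[12, 1, 2, 13, 4, 5, 6, 7, 14, 9, 10, 11, 3, 8, 0]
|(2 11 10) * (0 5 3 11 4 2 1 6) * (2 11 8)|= |(0 5 3 8 2 4 11 10 1 6)|= 10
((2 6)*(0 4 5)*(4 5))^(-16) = (6) = [0, 1, 2, 3, 4, 5, 6]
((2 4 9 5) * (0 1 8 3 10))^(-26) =[10, 0, 9, 8, 5, 4, 6, 7, 1, 2, 3] =(0 10 3 8 1)(2 9)(4 5)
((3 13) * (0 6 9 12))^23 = (0 12 9 6)(3 13) = [12, 1, 2, 13, 4, 5, 0, 7, 8, 6, 10, 11, 9, 3]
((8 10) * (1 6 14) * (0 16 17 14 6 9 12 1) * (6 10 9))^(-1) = (0 14 17 16)(1 12 9 8 10 6) = [14, 12, 2, 3, 4, 5, 1, 7, 10, 8, 6, 11, 9, 13, 17, 15, 0, 16]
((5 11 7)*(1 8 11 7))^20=(1 11 8)=[0, 11, 2, 3, 4, 5, 6, 7, 1, 9, 10, 8]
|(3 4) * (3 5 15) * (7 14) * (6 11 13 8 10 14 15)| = |(3 4 5 6 11 13 8 10 14 7 15)| = 11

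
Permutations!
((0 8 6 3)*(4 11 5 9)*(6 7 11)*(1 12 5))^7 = (0 9 11 3 5 7 6 12 8 4 1) = [9, 0, 2, 5, 1, 7, 12, 6, 4, 11, 10, 3, 8]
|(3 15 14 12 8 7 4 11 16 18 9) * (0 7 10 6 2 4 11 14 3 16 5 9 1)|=56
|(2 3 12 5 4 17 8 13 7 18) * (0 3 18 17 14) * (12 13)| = 10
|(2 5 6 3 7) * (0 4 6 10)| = 8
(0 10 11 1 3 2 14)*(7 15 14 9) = (0 10 11 1 3 2 9 7 15 14) = [10, 3, 9, 2, 4, 5, 6, 15, 8, 7, 11, 1, 12, 13, 0, 14]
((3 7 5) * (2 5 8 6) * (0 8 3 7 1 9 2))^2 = [6, 2, 7, 9, 4, 3, 8, 1, 0, 5] = (0 6 8)(1 2 7)(3 9 5)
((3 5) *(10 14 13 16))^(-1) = (3 5)(10 16 13 14) = [0, 1, 2, 5, 4, 3, 6, 7, 8, 9, 16, 11, 12, 14, 10, 15, 13]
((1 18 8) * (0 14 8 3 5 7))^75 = (0 1 5 14 18 7 8 3) = [1, 5, 2, 0, 4, 14, 6, 8, 3, 9, 10, 11, 12, 13, 18, 15, 16, 17, 7]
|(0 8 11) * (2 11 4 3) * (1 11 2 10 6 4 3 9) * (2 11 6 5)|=28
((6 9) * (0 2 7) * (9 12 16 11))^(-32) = (0 2 7)(6 11 12 9 16) = [2, 1, 7, 3, 4, 5, 11, 0, 8, 16, 10, 12, 9, 13, 14, 15, 6]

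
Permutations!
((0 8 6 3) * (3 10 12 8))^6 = [0, 1, 2, 3, 4, 5, 12, 7, 10, 9, 8, 11, 6] = (6 12)(8 10)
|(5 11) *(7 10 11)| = |(5 7 10 11)| = 4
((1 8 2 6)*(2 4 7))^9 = [0, 7, 8, 3, 6, 5, 4, 1, 2] = (1 7)(2 8)(4 6)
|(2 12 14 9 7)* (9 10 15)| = |(2 12 14 10 15 9 7)| = 7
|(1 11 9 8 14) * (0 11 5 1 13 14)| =4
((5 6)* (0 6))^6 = (6) = [0, 1, 2, 3, 4, 5, 6]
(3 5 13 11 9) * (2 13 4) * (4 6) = (2 13 11 9 3 5 6 4) = [0, 1, 13, 5, 2, 6, 4, 7, 8, 3, 10, 9, 12, 11]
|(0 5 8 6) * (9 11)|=|(0 5 8 6)(9 11)|=4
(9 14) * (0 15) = (0 15)(9 14) = [15, 1, 2, 3, 4, 5, 6, 7, 8, 14, 10, 11, 12, 13, 9, 0]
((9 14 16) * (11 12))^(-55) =[0, 1, 2, 3, 4, 5, 6, 7, 8, 16, 10, 12, 11, 13, 9, 15, 14] =(9 16 14)(11 12)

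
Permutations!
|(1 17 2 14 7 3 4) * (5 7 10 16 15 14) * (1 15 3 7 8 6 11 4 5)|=|(1 17 2)(3 5 8 6 11 4 15 14 10 16)|=30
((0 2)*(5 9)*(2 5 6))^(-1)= (0 2 6 9 5)= [2, 1, 6, 3, 4, 0, 9, 7, 8, 5]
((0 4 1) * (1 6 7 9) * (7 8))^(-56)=(9)=[0, 1, 2, 3, 4, 5, 6, 7, 8, 9]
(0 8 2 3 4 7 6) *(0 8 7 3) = (0 7 6 8 2)(3 4) = [7, 1, 0, 4, 3, 5, 8, 6, 2]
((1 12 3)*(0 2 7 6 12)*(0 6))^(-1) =[7, 3, 0, 12, 4, 5, 1, 2, 8, 9, 10, 11, 6] =(0 7 2)(1 3 12 6)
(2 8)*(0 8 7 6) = (0 8 2 7 6) = [8, 1, 7, 3, 4, 5, 0, 6, 2]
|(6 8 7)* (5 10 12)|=3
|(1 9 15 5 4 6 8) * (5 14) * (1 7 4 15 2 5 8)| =|(1 9 2 5 15 14 8 7 4 6)| =10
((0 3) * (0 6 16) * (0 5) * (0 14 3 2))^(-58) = [0, 1, 2, 16, 4, 3, 5, 7, 8, 9, 10, 11, 12, 13, 6, 15, 14] = (3 16 14 6 5)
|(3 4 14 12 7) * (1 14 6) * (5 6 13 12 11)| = 5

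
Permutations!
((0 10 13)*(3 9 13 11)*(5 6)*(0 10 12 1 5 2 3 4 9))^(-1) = [3, 12, 6, 2, 11, 1, 5, 7, 8, 4, 13, 10, 0, 9] = (0 3 2 6 5 1 12)(4 11 10 13 9)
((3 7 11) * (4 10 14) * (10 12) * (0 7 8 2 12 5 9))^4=(0 8 14)(2 4 7)(3 10 9)(5 11 12)=[8, 1, 4, 10, 7, 11, 6, 2, 14, 3, 9, 12, 5, 13, 0]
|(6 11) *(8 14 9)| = |(6 11)(8 14 9)| = 6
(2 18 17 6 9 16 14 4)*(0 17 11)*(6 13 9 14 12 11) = (0 17 13 9 16 12 11)(2 18 6 14 4) = [17, 1, 18, 3, 2, 5, 14, 7, 8, 16, 10, 0, 11, 9, 4, 15, 12, 13, 6]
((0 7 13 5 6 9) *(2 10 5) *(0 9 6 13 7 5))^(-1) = (0 10 2 13 5) = [10, 1, 13, 3, 4, 0, 6, 7, 8, 9, 2, 11, 12, 5]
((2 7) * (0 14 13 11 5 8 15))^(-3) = (0 5 14 8 13 15 11)(2 7) = [5, 1, 7, 3, 4, 14, 6, 2, 13, 9, 10, 0, 12, 15, 8, 11]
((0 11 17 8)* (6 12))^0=(17)=[0, 1, 2, 3, 4, 5, 6, 7, 8, 9, 10, 11, 12, 13, 14, 15, 16, 17]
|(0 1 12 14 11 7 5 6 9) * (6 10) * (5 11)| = |(0 1 12 14 5 10 6 9)(7 11)| = 8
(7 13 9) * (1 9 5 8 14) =[0, 9, 2, 3, 4, 8, 6, 13, 14, 7, 10, 11, 12, 5, 1] =(1 9 7 13 5 8 14)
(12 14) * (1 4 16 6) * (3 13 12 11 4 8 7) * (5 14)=[0, 8, 2, 13, 16, 14, 1, 3, 7, 9, 10, 4, 5, 12, 11, 15, 6]=(1 8 7 3 13 12 5 14 11 4 16 6)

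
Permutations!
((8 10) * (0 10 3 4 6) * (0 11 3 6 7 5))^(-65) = [7, 1, 2, 6, 11, 4, 10, 3, 0, 9, 5, 8] = (0 7 3 6 10 5 4 11 8)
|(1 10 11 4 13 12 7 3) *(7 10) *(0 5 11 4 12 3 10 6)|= 30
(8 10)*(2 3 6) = [0, 1, 3, 6, 4, 5, 2, 7, 10, 9, 8] = (2 3 6)(8 10)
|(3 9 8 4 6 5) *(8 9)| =5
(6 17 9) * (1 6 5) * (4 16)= (1 6 17 9 5)(4 16)= [0, 6, 2, 3, 16, 1, 17, 7, 8, 5, 10, 11, 12, 13, 14, 15, 4, 9]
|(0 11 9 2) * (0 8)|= 5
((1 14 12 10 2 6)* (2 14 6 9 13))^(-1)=[0, 6, 13, 3, 4, 5, 1, 7, 8, 2, 12, 11, 14, 9, 10]=(1 6)(2 13 9)(10 12 14)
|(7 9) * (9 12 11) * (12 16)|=|(7 16 12 11 9)|=5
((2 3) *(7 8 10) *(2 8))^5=[0, 1, 2, 3, 4, 5, 6, 7, 8, 9, 10]=(10)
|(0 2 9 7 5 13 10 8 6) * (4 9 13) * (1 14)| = 12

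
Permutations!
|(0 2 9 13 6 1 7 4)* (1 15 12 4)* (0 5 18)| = |(0 2 9 13 6 15 12 4 5 18)(1 7)| = 10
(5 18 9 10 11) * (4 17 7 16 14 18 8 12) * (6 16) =[0, 1, 2, 3, 17, 8, 16, 6, 12, 10, 11, 5, 4, 13, 18, 15, 14, 7, 9] =(4 17 7 6 16 14 18 9 10 11 5 8 12)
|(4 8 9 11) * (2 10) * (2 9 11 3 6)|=15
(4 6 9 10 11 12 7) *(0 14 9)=(0 14 9 10 11 12 7 4 6)=[14, 1, 2, 3, 6, 5, 0, 4, 8, 10, 11, 12, 7, 13, 9]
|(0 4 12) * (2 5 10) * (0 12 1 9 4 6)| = |(12)(0 6)(1 9 4)(2 5 10)| = 6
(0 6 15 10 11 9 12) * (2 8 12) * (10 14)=(0 6 15 14 10 11 9 2 8 12)=[6, 1, 8, 3, 4, 5, 15, 7, 12, 2, 11, 9, 0, 13, 10, 14]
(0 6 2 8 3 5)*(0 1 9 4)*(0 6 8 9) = [8, 0, 9, 5, 6, 1, 2, 7, 3, 4] = (0 8 3 5 1)(2 9 4 6)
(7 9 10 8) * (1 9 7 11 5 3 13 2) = (1 9 10 8 11 5 3 13 2) = [0, 9, 1, 13, 4, 3, 6, 7, 11, 10, 8, 5, 12, 2]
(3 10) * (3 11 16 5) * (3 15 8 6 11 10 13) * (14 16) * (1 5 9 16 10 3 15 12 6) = (1 5 12 6 11 14 10 3 13 15 8)(9 16) = [0, 5, 2, 13, 4, 12, 11, 7, 1, 16, 3, 14, 6, 15, 10, 8, 9]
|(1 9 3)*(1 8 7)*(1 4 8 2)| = 12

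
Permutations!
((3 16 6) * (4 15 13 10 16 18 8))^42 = (3 10 4)(6 13 8)(15 18 16) = [0, 1, 2, 10, 3, 5, 13, 7, 6, 9, 4, 11, 12, 8, 14, 18, 15, 17, 16]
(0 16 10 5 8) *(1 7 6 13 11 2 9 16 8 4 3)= (0 8)(1 7 6 13 11 2 9 16 10 5 4 3)= [8, 7, 9, 1, 3, 4, 13, 6, 0, 16, 5, 2, 12, 11, 14, 15, 10]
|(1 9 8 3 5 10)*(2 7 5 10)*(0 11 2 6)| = 30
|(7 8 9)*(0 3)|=|(0 3)(7 8 9)|=6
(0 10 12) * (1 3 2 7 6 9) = [10, 3, 7, 2, 4, 5, 9, 6, 8, 1, 12, 11, 0] = (0 10 12)(1 3 2 7 6 9)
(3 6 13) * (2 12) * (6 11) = (2 12)(3 11 6 13) = [0, 1, 12, 11, 4, 5, 13, 7, 8, 9, 10, 6, 2, 3]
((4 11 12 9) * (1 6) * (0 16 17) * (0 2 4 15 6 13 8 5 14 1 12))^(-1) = (0 11 4 2 17 16)(1 14 5 8 13)(6 15 9 12) = [11, 14, 17, 3, 2, 8, 15, 7, 13, 12, 10, 4, 6, 1, 5, 9, 0, 16]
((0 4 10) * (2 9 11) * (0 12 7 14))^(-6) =(14) =[0, 1, 2, 3, 4, 5, 6, 7, 8, 9, 10, 11, 12, 13, 14]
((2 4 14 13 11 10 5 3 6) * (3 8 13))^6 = (2 4 14 3 6)(5 8 13 11 10) = [0, 1, 4, 6, 14, 8, 2, 7, 13, 9, 5, 10, 12, 11, 3]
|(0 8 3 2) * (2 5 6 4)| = 7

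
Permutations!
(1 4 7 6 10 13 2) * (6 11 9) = (1 4 7 11 9 6 10 13 2) = [0, 4, 1, 3, 7, 5, 10, 11, 8, 6, 13, 9, 12, 2]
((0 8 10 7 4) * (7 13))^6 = [0, 1, 2, 3, 4, 5, 6, 7, 8, 9, 10, 11, 12, 13] = (13)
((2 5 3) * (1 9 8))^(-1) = (1 8 9)(2 3 5) = [0, 8, 3, 5, 4, 2, 6, 7, 9, 1]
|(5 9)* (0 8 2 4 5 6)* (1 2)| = 8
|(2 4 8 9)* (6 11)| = |(2 4 8 9)(6 11)| = 4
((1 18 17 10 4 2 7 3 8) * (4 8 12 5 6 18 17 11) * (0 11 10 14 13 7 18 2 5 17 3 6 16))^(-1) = (0 16 5 4 11)(1 8 10 18 2 6 7 13 14 17 12 3) = [16, 8, 6, 1, 11, 4, 7, 13, 10, 9, 18, 0, 3, 14, 17, 15, 5, 12, 2]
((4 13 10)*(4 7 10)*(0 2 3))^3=[0, 1, 2, 3, 13, 5, 6, 10, 8, 9, 7, 11, 12, 4]=(4 13)(7 10)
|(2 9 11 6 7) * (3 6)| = 6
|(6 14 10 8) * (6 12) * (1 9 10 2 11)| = 9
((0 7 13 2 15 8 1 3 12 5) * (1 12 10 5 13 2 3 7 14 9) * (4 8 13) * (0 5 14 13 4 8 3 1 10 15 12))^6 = (15)(0 8 12 2 7 1 13) = [8, 13, 7, 3, 4, 5, 6, 1, 12, 9, 10, 11, 2, 0, 14, 15]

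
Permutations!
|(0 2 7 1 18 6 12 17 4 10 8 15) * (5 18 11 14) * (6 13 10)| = 12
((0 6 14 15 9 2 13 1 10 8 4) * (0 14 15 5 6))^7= [0, 15, 5, 3, 13, 10, 8, 7, 2, 14, 9, 11, 12, 6, 1, 4]= (1 15 4 13 6 8 2 5 10 9 14)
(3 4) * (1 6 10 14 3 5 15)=[0, 6, 2, 4, 5, 15, 10, 7, 8, 9, 14, 11, 12, 13, 3, 1]=(1 6 10 14 3 4 5 15)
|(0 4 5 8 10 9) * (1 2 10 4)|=15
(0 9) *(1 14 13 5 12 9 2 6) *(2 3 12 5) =(0 3 12 9)(1 14 13 2 6) =[3, 14, 6, 12, 4, 5, 1, 7, 8, 0, 10, 11, 9, 2, 13]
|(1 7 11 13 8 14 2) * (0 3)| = 14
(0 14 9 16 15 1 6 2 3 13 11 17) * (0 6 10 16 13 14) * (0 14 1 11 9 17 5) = (0 14 17 6 2 3 1 10 16 15 11 5)(9 13) = [14, 10, 3, 1, 4, 0, 2, 7, 8, 13, 16, 5, 12, 9, 17, 11, 15, 6]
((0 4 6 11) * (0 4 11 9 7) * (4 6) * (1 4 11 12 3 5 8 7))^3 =(0 5)(1 6 4 9 11)(3 7)(8 12) =[5, 6, 2, 7, 9, 0, 4, 3, 12, 11, 10, 1, 8]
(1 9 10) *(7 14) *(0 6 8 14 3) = (0 6 8 14 7 3)(1 9 10) = [6, 9, 2, 0, 4, 5, 8, 3, 14, 10, 1, 11, 12, 13, 7]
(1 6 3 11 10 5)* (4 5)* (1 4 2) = (1 6 3 11 10 2)(4 5) = [0, 6, 1, 11, 5, 4, 3, 7, 8, 9, 2, 10]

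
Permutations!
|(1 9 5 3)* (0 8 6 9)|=7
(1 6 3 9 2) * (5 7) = [0, 6, 1, 9, 4, 7, 3, 5, 8, 2] = (1 6 3 9 2)(5 7)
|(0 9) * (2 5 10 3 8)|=|(0 9)(2 5 10 3 8)|=10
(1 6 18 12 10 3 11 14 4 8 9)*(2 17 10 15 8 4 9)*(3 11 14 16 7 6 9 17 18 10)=(1 9)(2 18 12 15 8)(3 14 17)(6 10 11 16 7)=[0, 9, 18, 14, 4, 5, 10, 6, 2, 1, 11, 16, 15, 13, 17, 8, 7, 3, 12]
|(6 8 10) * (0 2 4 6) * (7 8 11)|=8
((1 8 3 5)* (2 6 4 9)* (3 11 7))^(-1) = [0, 5, 9, 7, 6, 3, 2, 11, 1, 4, 10, 8] = (1 5 3 7 11 8)(2 9 4 6)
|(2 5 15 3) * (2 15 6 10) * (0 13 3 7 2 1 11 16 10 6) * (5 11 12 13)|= |(0 5)(1 12 13 3 15 7 2 11 16 10)|= 10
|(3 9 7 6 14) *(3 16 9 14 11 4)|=8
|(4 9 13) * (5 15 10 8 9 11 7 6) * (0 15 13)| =|(0 15 10 8 9)(4 11 7 6 5 13)| =30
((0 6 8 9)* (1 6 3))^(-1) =(0 9 8 6 1 3) =[9, 3, 2, 0, 4, 5, 1, 7, 6, 8]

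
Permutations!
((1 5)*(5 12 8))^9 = (1 12 8 5) = [0, 12, 2, 3, 4, 1, 6, 7, 5, 9, 10, 11, 8]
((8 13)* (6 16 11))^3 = [0, 1, 2, 3, 4, 5, 6, 7, 13, 9, 10, 11, 12, 8, 14, 15, 16] = (16)(8 13)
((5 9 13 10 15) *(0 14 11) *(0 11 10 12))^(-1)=(0 12 13 9 5 15 10 14)=[12, 1, 2, 3, 4, 15, 6, 7, 8, 5, 14, 11, 13, 9, 0, 10]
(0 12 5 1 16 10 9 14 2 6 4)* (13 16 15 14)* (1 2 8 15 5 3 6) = (0 12 3 6 4)(1 5 2)(8 15 14)(9 13 16 10) = [12, 5, 1, 6, 0, 2, 4, 7, 15, 13, 9, 11, 3, 16, 8, 14, 10]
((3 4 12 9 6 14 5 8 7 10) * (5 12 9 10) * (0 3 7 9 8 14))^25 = [3, 1, 2, 4, 8, 5, 0, 7, 9, 6, 10, 11, 12, 13, 14] = (14)(0 3 4 8 9 6)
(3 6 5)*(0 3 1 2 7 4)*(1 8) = (0 3 6 5 8 1 2 7 4) = [3, 2, 7, 6, 0, 8, 5, 4, 1]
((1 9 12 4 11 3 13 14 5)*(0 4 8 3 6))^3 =(0 6 11 4)(1 8 14 9 3 5 12 13) =[6, 8, 2, 5, 0, 12, 11, 7, 14, 3, 10, 4, 13, 1, 9]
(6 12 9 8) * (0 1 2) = (0 1 2)(6 12 9 8) = [1, 2, 0, 3, 4, 5, 12, 7, 6, 8, 10, 11, 9]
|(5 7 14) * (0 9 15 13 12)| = 15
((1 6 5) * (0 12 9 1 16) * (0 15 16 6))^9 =(0 12 9 1)(5 6)(15 16) =[12, 0, 2, 3, 4, 6, 5, 7, 8, 1, 10, 11, 9, 13, 14, 16, 15]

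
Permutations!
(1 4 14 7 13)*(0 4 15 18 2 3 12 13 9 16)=(0 4 14 7 9 16)(1 15 18 2 3 12 13)=[4, 15, 3, 12, 14, 5, 6, 9, 8, 16, 10, 11, 13, 1, 7, 18, 0, 17, 2]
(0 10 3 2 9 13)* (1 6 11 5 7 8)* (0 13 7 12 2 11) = [10, 6, 9, 11, 4, 12, 0, 8, 1, 7, 3, 5, 2, 13] = (13)(0 10 3 11 5 12 2 9 7 8 1 6)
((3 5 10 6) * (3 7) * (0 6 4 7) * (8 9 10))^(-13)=(0 6)(3 5 8 9 10 4 7)=[6, 1, 2, 5, 7, 8, 0, 3, 9, 10, 4]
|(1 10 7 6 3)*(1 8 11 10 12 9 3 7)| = |(1 12 9 3 8 11 10)(6 7)| = 14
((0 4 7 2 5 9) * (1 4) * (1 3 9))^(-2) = (0 3 9)(1 2 4 5 7) = [3, 2, 4, 9, 5, 7, 6, 1, 8, 0]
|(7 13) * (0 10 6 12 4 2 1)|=14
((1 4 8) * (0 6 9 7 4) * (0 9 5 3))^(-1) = (0 3 5 6)(1 8 4 7 9) = [3, 8, 2, 5, 7, 6, 0, 9, 4, 1]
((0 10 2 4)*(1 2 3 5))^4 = [1, 10, 3, 4, 5, 0, 6, 7, 8, 9, 2] = (0 1 10 2 3 4 5)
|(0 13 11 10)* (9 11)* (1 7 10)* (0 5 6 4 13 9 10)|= |(0 9 11 1 7)(4 13 10 5 6)|= 5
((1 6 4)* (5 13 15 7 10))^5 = (15)(1 4 6) = [0, 4, 2, 3, 6, 5, 1, 7, 8, 9, 10, 11, 12, 13, 14, 15]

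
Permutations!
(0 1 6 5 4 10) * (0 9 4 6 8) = [1, 8, 2, 3, 10, 6, 5, 7, 0, 4, 9] = (0 1 8)(4 10 9)(5 6)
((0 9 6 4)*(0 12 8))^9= (0 4)(6 8)(9 12)= [4, 1, 2, 3, 0, 5, 8, 7, 6, 12, 10, 11, 9]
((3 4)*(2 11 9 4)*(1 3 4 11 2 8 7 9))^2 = (1 8 9)(3 7 11) = [0, 8, 2, 7, 4, 5, 6, 11, 9, 1, 10, 3]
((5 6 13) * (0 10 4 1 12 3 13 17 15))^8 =(0 6 3 4 15 5 12 10 17 13 1) =[6, 0, 2, 4, 15, 12, 3, 7, 8, 9, 17, 11, 10, 1, 14, 5, 16, 13]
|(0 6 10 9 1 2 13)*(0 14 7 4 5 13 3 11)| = |(0 6 10 9 1 2 3 11)(4 5 13 14 7)| = 40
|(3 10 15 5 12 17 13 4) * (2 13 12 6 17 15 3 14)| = 20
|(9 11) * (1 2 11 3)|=5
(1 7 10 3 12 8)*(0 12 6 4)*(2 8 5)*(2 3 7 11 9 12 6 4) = [6, 11, 8, 4, 0, 3, 2, 10, 1, 12, 7, 9, 5] = (0 6 2 8 1 11 9 12 5 3 4)(7 10)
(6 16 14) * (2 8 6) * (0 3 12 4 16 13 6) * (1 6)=(0 3 12 4 16 14 2 8)(1 6 13)=[3, 6, 8, 12, 16, 5, 13, 7, 0, 9, 10, 11, 4, 1, 2, 15, 14]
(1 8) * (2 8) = (1 2 8) = [0, 2, 8, 3, 4, 5, 6, 7, 1]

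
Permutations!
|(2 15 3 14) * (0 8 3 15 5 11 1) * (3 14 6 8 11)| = 6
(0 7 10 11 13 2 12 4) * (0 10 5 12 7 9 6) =[9, 1, 7, 3, 10, 12, 0, 5, 8, 6, 11, 13, 4, 2] =(0 9 6)(2 7 5 12 4 10 11 13)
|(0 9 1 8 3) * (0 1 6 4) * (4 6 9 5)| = |(9)(0 5 4)(1 8 3)| = 3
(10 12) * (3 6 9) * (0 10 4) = (0 10 12 4)(3 6 9) = [10, 1, 2, 6, 0, 5, 9, 7, 8, 3, 12, 11, 4]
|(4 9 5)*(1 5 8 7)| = 6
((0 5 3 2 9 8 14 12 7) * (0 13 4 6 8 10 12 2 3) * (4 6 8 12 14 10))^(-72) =(14) =[0, 1, 2, 3, 4, 5, 6, 7, 8, 9, 10, 11, 12, 13, 14]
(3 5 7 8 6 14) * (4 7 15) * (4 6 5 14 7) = (3 14)(5 15 6 7 8) = [0, 1, 2, 14, 4, 15, 7, 8, 5, 9, 10, 11, 12, 13, 3, 6]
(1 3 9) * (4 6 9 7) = (1 3 7 4 6 9) = [0, 3, 2, 7, 6, 5, 9, 4, 8, 1]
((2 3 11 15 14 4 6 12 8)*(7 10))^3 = (2 15 6)(3 14 12)(4 8 11)(7 10) = [0, 1, 15, 14, 8, 5, 2, 10, 11, 9, 7, 4, 3, 13, 12, 6]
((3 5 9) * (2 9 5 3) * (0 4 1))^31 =(0 4 1)(2 9) =[4, 0, 9, 3, 1, 5, 6, 7, 8, 2]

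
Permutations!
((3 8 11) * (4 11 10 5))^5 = [0, 1, 2, 11, 5, 10, 6, 7, 3, 9, 8, 4] = (3 11 4 5 10 8)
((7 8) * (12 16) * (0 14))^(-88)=(16)=[0, 1, 2, 3, 4, 5, 6, 7, 8, 9, 10, 11, 12, 13, 14, 15, 16]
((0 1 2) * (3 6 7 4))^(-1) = (0 2 1)(3 4 7 6) = [2, 0, 1, 4, 7, 5, 3, 6]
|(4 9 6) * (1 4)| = 4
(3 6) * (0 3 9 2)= [3, 1, 0, 6, 4, 5, 9, 7, 8, 2]= (0 3 6 9 2)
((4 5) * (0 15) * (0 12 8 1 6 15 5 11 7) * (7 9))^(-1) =(0 7 9 11 4 5)(1 8 12 15 6) =[7, 8, 2, 3, 5, 0, 1, 9, 12, 11, 10, 4, 15, 13, 14, 6]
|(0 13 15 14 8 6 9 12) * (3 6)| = |(0 13 15 14 8 3 6 9 12)| = 9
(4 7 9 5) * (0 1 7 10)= (0 1 7 9 5 4 10)= [1, 7, 2, 3, 10, 4, 6, 9, 8, 5, 0]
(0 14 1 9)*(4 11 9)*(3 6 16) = (0 14 1 4 11 9)(3 6 16) = [14, 4, 2, 6, 11, 5, 16, 7, 8, 0, 10, 9, 12, 13, 1, 15, 3]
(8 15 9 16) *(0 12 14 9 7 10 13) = (0 12 14 9 16 8 15 7 10 13) = [12, 1, 2, 3, 4, 5, 6, 10, 15, 16, 13, 11, 14, 0, 9, 7, 8]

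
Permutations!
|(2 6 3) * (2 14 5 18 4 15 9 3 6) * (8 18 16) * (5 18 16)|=|(3 14 18 4 15 9)(8 16)|=6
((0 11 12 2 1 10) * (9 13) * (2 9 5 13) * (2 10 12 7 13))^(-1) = (0 10 9 12 1 2 5 13 7 11) = [10, 2, 5, 3, 4, 13, 6, 11, 8, 12, 9, 0, 1, 7]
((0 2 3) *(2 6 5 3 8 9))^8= (2 9 8)= [0, 1, 9, 3, 4, 5, 6, 7, 2, 8]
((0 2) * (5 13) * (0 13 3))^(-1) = (0 3 5 13 2) = [3, 1, 0, 5, 4, 13, 6, 7, 8, 9, 10, 11, 12, 2]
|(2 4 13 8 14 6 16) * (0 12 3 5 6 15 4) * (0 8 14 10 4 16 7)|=|(0 12 3 5 6 7)(2 8 10 4 13 14 15 16)|=24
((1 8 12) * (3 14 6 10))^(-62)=[0, 8, 2, 6, 4, 5, 3, 7, 12, 9, 14, 11, 1, 13, 10]=(1 8 12)(3 6)(10 14)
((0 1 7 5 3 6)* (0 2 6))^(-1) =(0 3 5 7 1)(2 6) =[3, 0, 6, 5, 4, 7, 2, 1]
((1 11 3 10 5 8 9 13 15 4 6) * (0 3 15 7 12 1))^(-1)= (0 6 4 15 11 1 12 7 13 9 8 5 10 3)= [6, 12, 2, 0, 15, 10, 4, 13, 5, 8, 3, 1, 7, 9, 14, 11]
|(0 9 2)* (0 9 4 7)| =6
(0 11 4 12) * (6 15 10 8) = (0 11 4 12)(6 15 10 8) = [11, 1, 2, 3, 12, 5, 15, 7, 6, 9, 8, 4, 0, 13, 14, 10]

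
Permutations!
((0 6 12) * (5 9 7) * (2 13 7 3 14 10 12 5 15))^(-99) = (0 14 5 12 3 6 10 9)(2 13 7 15) = [14, 1, 13, 6, 4, 12, 10, 15, 8, 0, 9, 11, 3, 7, 5, 2]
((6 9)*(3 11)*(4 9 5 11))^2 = (3 9 5)(4 6 11) = [0, 1, 2, 9, 6, 3, 11, 7, 8, 5, 10, 4]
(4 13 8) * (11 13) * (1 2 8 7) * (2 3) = (1 3 2 8 4 11 13 7) = [0, 3, 8, 2, 11, 5, 6, 1, 4, 9, 10, 13, 12, 7]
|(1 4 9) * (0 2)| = 6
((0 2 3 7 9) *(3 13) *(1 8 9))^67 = (0 3 8 2 7 9 13 1) = [3, 0, 7, 8, 4, 5, 6, 9, 2, 13, 10, 11, 12, 1]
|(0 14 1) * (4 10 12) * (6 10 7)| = 15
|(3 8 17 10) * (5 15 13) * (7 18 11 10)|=|(3 8 17 7 18 11 10)(5 15 13)|=21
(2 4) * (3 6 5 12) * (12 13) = [0, 1, 4, 6, 2, 13, 5, 7, 8, 9, 10, 11, 3, 12] = (2 4)(3 6 5 13 12)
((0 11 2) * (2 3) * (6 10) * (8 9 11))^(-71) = (0 8 9 11 3 2)(6 10) = [8, 1, 0, 2, 4, 5, 10, 7, 9, 11, 6, 3]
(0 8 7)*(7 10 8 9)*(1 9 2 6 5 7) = (0 2 6 5 7)(1 9)(8 10) = [2, 9, 6, 3, 4, 7, 5, 0, 10, 1, 8]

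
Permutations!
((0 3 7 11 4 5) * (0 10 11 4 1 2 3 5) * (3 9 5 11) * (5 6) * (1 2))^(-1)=(0 4 7 3 10 5 6 9 2 11)=[4, 1, 11, 10, 7, 6, 9, 3, 8, 2, 5, 0]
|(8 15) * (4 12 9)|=|(4 12 9)(8 15)|=6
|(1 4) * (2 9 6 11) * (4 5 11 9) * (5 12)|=6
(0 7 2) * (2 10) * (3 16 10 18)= (0 7 18 3 16 10 2)= [7, 1, 0, 16, 4, 5, 6, 18, 8, 9, 2, 11, 12, 13, 14, 15, 10, 17, 3]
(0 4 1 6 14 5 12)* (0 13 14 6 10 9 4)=(1 10 9 4)(5 12 13 14)=[0, 10, 2, 3, 1, 12, 6, 7, 8, 4, 9, 11, 13, 14, 5]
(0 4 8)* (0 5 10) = (0 4 8 5 10) = [4, 1, 2, 3, 8, 10, 6, 7, 5, 9, 0]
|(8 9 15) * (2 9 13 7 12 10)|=|(2 9 15 8 13 7 12 10)|=8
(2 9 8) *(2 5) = (2 9 8 5) = [0, 1, 9, 3, 4, 2, 6, 7, 5, 8]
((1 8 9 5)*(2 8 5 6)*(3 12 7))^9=(12)(1 5)(2 8 9 6)=[0, 5, 8, 3, 4, 1, 2, 7, 9, 6, 10, 11, 12]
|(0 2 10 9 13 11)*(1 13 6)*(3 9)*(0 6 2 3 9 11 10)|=|(0 3 11 6 1 13 10 9 2)|=9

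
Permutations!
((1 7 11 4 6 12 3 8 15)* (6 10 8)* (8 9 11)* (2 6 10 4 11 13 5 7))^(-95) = (1 2 6 12 3 10 9 13 5 7 8 15) = [0, 2, 6, 10, 4, 7, 12, 8, 15, 13, 9, 11, 3, 5, 14, 1]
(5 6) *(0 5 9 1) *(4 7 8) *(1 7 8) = [5, 0, 2, 3, 8, 6, 9, 1, 4, 7] = (0 5 6 9 7 1)(4 8)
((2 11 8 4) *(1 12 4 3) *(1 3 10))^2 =(1 4 11 10 12 2 8) =[0, 4, 8, 3, 11, 5, 6, 7, 1, 9, 12, 10, 2]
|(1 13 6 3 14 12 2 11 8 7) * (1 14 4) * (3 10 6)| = |(1 13 3 4)(2 11 8 7 14 12)(6 10)| = 12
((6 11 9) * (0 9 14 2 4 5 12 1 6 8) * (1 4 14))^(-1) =[8, 11, 14, 3, 12, 4, 1, 7, 9, 0, 10, 6, 5, 13, 2] =(0 8 9)(1 11 6)(2 14)(4 12 5)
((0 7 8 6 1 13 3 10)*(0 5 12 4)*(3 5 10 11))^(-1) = (0 4 12 5 13 1 6 8 7)(3 11) = [4, 6, 2, 11, 12, 13, 8, 0, 7, 9, 10, 3, 5, 1]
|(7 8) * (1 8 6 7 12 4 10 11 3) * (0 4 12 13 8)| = 6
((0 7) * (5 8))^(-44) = (8) = [0, 1, 2, 3, 4, 5, 6, 7, 8]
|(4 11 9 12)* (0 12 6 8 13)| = 8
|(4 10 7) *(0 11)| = 6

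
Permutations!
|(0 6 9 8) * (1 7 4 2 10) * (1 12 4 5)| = 12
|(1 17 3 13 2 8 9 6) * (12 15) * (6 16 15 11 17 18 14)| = |(1 18 14 6)(2 8 9 16 15 12 11 17 3 13)| = 20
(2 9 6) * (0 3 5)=[3, 1, 9, 5, 4, 0, 2, 7, 8, 6]=(0 3 5)(2 9 6)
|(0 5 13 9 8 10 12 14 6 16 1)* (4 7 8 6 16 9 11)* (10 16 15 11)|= |(0 5 13 10 12 14 15 11 4 7 8 16 1)(6 9)|= 26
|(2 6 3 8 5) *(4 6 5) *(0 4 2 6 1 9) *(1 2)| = |(0 4 2 5 6 3 8 1 9)| = 9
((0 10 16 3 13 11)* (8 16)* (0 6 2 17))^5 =(0 13)(2 16)(3 17)(6 8)(10 11) =[13, 1, 16, 17, 4, 5, 8, 7, 6, 9, 11, 10, 12, 0, 14, 15, 2, 3]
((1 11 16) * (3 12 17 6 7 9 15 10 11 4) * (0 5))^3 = (0 5)(1 12 7 10)(3 6 15 16)(4 17 9 11) = [5, 12, 2, 6, 17, 0, 15, 10, 8, 11, 1, 4, 7, 13, 14, 16, 3, 9]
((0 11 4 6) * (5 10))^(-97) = (0 6 4 11)(5 10) = [6, 1, 2, 3, 11, 10, 4, 7, 8, 9, 5, 0]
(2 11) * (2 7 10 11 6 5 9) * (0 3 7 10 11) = (0 3 7 11 10)(2 6 5 9) = [3, 1, 6, 7, 4, 9, 5, 11, 8, 2, 0, 10]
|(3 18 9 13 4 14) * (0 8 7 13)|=|(0 8 7 13 4 14 3 18 9)|=9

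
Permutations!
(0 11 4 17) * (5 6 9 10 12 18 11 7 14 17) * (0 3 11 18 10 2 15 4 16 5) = (18)(0 7 14 17 3 11 16 5 6 9 2 15 4)(10 12) = [7, 1, 15, 11, 0, 6, 9, 14, 8, 2, 12, 16, 10, 13, 17, 4, 5, 3, 18]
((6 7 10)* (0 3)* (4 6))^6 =[0, 1, 2, 3, 7, 5, 10, 4, 8, 9, 6] =(4 7)(6 10)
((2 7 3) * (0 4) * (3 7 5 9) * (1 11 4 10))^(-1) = (0 4 11 1 10)(2 3 9 5) = [4, 10, 3, 9, 11, 2, 6, 7, 8, 5, 0, 1]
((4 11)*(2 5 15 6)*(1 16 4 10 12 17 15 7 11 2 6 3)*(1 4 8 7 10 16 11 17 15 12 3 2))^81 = (1 8 12 5 4 16 17 2 3 11 7 15 10) = [0, 8, 3, 11, 16, 4, 6, 15, 12, 9, 1, 7, 5, 13, 14, 10, 17, 2]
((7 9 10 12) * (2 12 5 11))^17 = (2 9 11 7 5 12 10) = [0, 1, 9, 3, 4, 12, 6, 5, 8, 11, 2, 7, 10]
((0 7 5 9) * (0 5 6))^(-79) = (0 6 7)(5 9) = [6, 1, 2, 3, 4, 9, 7, 0, 8, 5]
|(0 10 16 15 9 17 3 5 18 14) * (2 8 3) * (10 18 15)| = |(0 18 14)(2 8 3 5 15 9 17)(10 16)| = 42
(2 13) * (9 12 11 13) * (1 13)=(1 13 2 9 12 11)=[0, 13, 9, 3, 4, 5, 6, 7, 8, 12, 10, 1, 11, 2]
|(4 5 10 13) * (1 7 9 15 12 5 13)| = 14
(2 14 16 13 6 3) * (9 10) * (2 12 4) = (2 14 16 13 6 3 12 4)(9 10) = [0, 1, 14, 12, 2, 5, 3, 7, 8, 10, 9, 11, 4, 6, 16, 15, 13]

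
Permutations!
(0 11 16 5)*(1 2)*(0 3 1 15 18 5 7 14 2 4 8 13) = [11, 4, 15, 1, 8, 3, 6, 14, 13, 9, 10, 16, 12, 0, 2, 18, 7, 17, 5] = (0 11 16 7 14 2 15 18 5 3 1 4 8 13)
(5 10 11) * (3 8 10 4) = (3 8 10 11 5 4) = [0, 1, 2, 8, 3, 4, 6, 7, 10, 9, 11, 5]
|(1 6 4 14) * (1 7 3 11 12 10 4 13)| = 21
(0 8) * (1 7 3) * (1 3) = (0 8)(1 7) = [8, 7, 2, 3, 4, 5, 6, 1, 0]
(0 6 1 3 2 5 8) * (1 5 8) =(0 6 5 1 3 2 8) =[6, 3, 8, 2, 4, 1, 5, 7, 0]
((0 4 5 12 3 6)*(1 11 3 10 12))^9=(0 5 11 6 4 1 3)(10 12)=[5, 3, 2, 0, 1, 11, 4, 7, 8, 9, 12, 6, 10]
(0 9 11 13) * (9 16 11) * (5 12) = (0 16 11 13)(5 12) = [16, 1, 2, 3, 4, 12, 6, 7, 8, 9, 10, 13, 5, 0, 14, 15, 11]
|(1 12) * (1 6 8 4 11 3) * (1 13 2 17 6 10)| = |(1 12 10)(2 17 6 8 4 11 3 13)| = 24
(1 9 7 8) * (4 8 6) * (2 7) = (1 9 2 7 6 4 8) = [0, 9, 7, 3, 8, 5, 4, 6, 1, 2]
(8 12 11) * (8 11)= (8 12)= [0, 1, 2, 3, 4, 5, 6, 7, 12, 9, 10, 11, 8]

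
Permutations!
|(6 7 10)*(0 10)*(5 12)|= 4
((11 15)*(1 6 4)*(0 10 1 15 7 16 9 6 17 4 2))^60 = (17) = [0, 1, 2, 3, 4, 5, 6, 7, 8, 9, 10, 11, 12, 13, 14, 15, 16, 17]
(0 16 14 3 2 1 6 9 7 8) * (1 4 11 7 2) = (0 16 14 3 1 6 9 2 4 11 7 8) = [16, 6, 4, 1, 11, 5, 9, 8, 0, 2, 10, 7, 12, 13, 3, 15, 14]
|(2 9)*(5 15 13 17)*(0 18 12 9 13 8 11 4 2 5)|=12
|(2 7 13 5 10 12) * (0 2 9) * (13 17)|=9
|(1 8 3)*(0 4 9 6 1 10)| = |(0 4 9 6 1 8 3 10)| = 8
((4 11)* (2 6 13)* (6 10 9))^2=[0, 1, 9, 3, 4, 5, 2, 7, 8, 13, 6, 11, 12, 10]=(2 9 13 10 6)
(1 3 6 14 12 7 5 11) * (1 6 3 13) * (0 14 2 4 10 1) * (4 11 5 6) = (0 14 12 7 6 2 11 4 10 1 13) = [14, 13, 11, 3, 10, 5, 2, 6, 8, 9, 1, 4, 7, 0, 12]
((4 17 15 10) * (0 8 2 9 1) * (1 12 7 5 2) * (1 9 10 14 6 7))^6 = [8, 0, 6, 3, 5, 14, 17, 15, 9, 12, 7, 11, 1, 13, 4, 10, 16, 2] = (0 8 9 12 1)(2 6 17)(4 5 14)(7 15 10)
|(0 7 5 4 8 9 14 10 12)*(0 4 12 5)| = |(0 7)(4 8 9 14 10 5 12)| = 14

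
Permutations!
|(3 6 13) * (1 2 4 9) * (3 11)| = |(1 2 4 9)(3 6 13 11)| = 4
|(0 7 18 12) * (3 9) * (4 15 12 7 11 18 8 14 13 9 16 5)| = |(0 11 18 7 8 14 13 9 3 16 5 4 15 12)| = 14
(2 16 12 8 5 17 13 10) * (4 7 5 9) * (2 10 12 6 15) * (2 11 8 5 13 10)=(2 16 6 15 11 8 9 4 7 13 12 5 17 10)=[0, 1, 16, 3, 7, 17, 15, 13, 9, 4, 2, 8, 5, 12, 14, 11, 6, 10]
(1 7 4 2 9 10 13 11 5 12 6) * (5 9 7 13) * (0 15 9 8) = (0 15 9 10 5 12 6 1 13 11 8)(2 7 4) = [15, 13, 7, 3, 2, 12, 1, 4, 0, 10, 5, 8, 6, 11, 14, 9]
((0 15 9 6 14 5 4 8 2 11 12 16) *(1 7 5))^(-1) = (0 16 12 11 2 8 4 5 7 1 14 6 9 15) = [16, 14, 8, 3, 5, 7, 9, 1, 4, 15, 10, 2, 11, 13, 6, 0, 12]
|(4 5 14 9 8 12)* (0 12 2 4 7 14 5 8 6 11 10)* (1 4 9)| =|(0 12 7 14 1 4 8 2 9 6 11 10)| =12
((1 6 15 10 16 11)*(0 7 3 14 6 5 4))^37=(0 7 3 14 6 15 10 16 11 1 5 4)=[7, 5, 2, 14, 0, 4, 15, 3, 8, 9, 16, 1, 12, 13, 6, 10, 11]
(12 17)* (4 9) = (4 9)(12 17) = [0, 1, 2, 3, 9, 5, 6, 7, 8, 4, 10, 11, 17, 13, 14, 15, 16, 12]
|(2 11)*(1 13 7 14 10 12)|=|(1 13 7 14 10 12)(2 11)|=6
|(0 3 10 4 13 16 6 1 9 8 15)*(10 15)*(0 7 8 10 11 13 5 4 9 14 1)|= 18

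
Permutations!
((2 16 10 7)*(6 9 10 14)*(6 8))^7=(2 7 10 9 6 8 14 16)=[0, 1, 7, 3, 4, 5, 8, 10, 14, 6, 9, 11, 12, 13, 16, 15, 2]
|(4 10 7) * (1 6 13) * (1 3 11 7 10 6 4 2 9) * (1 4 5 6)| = 10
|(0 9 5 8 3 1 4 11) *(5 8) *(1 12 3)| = 6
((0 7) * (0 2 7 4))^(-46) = [0, 1, 2, 3, 4, 5, 6, 7] = (7)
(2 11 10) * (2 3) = (2 11 10 3) = [0, 1, 11, 2, 4, 5, 6, 7, 8, 9, 3, 10]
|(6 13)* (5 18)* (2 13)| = 6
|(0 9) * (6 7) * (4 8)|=|(0 9)(4 8)(6 7)|=2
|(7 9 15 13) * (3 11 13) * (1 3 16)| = 8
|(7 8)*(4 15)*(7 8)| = 2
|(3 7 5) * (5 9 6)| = |(3 7 9 6 5)| = 5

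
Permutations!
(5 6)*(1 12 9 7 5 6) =(1 12 9 7 5) =[0, 12, 2, 3, 4, 1, 6, 5, 8, 7, 10, 11, 9]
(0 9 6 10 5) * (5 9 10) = [10, 1, 2, 3, 4, 0, 5, 7, 8, 6, 9] = (0 10 9 6 5)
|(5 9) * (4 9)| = 3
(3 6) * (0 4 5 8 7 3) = [4, 1, 2, 6, 5, 8, 0, 3, 7] = (0 4 5 8 7 3 6)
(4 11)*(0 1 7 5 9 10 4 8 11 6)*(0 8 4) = [1, 7, 2, 3, 6, 9, 8, 5, 11, 10, 0, 4] = (0 1 7 5 9 10)(4 6 8 11)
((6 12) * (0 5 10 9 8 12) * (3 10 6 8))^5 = [6, 1, 2, 9, 4, 0, 5, 7, 12, 10, 3, 11, 8] = (0 6 5)(3 9 10)(8 12)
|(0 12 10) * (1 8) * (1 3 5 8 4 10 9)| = 6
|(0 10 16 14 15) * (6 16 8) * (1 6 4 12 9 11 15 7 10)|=|(0 1 6 16 14 7 10 8 4 12 9 11 15)|=13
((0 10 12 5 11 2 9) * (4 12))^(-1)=(0 9 2 11 5 12 4 10)=[9, 1, 11, 3, 10, 12, 6, 7, 8, 2, 0, 5, 4]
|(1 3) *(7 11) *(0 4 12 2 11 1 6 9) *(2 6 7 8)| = 15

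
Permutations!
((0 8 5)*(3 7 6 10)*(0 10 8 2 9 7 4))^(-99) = (0 2 9 7 6 8 5 10 3 4) = [2, 1, 9, 4, 0, 10, 8, 6, 5, 7, 3]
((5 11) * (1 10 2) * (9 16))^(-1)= (1 2 10)(5 11)(9 16)= [0, 2, 10, 3, 4, 11, 6, 7, 8, 16, 1, 5, 12, 13, 14, 15, 9]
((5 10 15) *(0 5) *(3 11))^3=[15, 1, 2, 11, 4, 0, 6, 7, 8, 9, 5, 3, 12, 13, 14, 10]=(0 15 10 5)(3 11)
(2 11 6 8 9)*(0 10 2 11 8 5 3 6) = (0 10 2 8 9 11)(3 6 5) = [10, 1, 8, 6, 4, 3, 5, 7, 9, 11, 2, 0]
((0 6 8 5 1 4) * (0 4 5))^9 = (8)(1 5) = [0, 5, 2, 3, 4, 1, 6, 7, 8]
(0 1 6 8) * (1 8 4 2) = (0 8)(1 6 4 2) = [8, 6, 1, 3, 2, 5, 4, 7, 0]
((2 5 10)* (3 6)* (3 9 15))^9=(3 6 9 15)=[0, 1, 2, 6, 4, 5, 9, 7, 8, 15, 10, 11, 12, 13, 14, 3]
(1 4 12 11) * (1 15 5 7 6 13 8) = (1 4 12 11 15 5 7 6 13 8) = [0, 4, 2, 3, 12, 7, 13, 6, 1, 9, 10, 15, 11, 8, 14, 5]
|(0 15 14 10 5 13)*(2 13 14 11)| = 15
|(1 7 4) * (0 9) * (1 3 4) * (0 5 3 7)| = 7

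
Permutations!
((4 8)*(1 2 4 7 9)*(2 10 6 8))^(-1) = (1 9 7 8 6 10)(2 4) = [0, 9, 4, 3, 2, 5, 10, 8, 6, 7, 1]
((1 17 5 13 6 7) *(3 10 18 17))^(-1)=(1 7 6 13 5 17 18 10 3)=[0, 7, 2, 1, 4, 17, 13, 6, 8, 9, 3, 11, 12, 5, 14, 15, 16, 18, 10]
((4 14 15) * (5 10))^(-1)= (4 15 14)(5 10)= [0, 1, 2, 3, 15, 10, 6, 7, 8, 9, 5, 11, 12, 13, 4, 14]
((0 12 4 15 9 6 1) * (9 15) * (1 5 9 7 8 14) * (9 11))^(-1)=[1, 14, 2, 3, 12, 6, 9, 4, 7, 11, 10, 5, 0, 13, 8, 15]=(15)(0 1 14 8 7 4 12)(5 6 9 11)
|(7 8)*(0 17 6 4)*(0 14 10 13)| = 14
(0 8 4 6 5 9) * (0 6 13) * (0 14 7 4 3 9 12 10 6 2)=(0 8 3 9 2)(4 13 14 7)(5 12 10 6)=[8, 1, 0, 9, 13, 12, 5, 4, 3, 2, 6, 11, 10, 14, 7]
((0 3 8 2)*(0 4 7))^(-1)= (0 7 4 2 8 3)= [7, 1, 8, 0, 2, 5, 6, 4, 3]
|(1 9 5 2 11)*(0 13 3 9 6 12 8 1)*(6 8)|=14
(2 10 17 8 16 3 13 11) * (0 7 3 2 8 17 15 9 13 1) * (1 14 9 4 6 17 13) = (0 7 3 14 9 1)(2 10 15 4 6 17 13 11 8 16) = [7, 0, 10, 14, 6, 5, 17, 3, 16, 1, 15, 8, 12, 11, 9, 4, 2, 13]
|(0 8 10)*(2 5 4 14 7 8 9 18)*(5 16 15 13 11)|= 14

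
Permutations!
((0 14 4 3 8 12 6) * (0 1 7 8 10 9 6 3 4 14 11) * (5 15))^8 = [0, 1, 2, 3, 4, 5, 6, 7, 8, 9, 10, 11, 12, 13, 14, 15] = (15)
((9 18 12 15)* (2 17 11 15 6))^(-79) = (2 17 11 15 9 18 12 6) = [0, 1, 17, 3, 4, 5, 2, 7, 8, 18, 10, 15, 6, 13, 14, 9, 16, 11, 12]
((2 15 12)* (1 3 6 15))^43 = (1 3 6 15 12 2) = [0, 3, 1, 6, 4, 5, 15, 7, 8, 9, 10, 11, 2, 13, 14, 12]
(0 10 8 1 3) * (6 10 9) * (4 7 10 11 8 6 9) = (0 4 7 10 6 11 8 1 3) = [4, 3, 2, 0, 7, 5, 11, 10, 1, 9, 6, 8]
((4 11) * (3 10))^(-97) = (3 10)(4 11) = [0, 1, 2, 10, 11, 5, 6, 7, 8, 9, 3, 4]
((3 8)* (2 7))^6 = [0, 1, 2, 3, 4, 5, 6, 7, 8] = (8)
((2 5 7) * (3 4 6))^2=[0, 1, 7, 6, 3, 2, 4, 5]=(2 7 5)(3 6 4)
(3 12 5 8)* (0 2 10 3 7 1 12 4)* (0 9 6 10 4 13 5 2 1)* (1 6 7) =(0 6 10 3 13 5 8 1 12 2 4 9 7) =[6, 12, 4, 13, 9, 8, 10, 0, 1, 7, 3, 11, 2, 5]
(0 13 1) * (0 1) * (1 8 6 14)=[13, 8, 2, 3, 4, 5, 14, 7, 6, 9, 10, 11, 12, 0, 1]=(0 13)(1 8 6 14)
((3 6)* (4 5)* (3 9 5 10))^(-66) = (10) = [0, 1, 2, 3, 4, 5, 6, 7, 8, 9, 10]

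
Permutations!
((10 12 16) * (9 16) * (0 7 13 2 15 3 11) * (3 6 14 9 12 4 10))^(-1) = (0 11 3 16 9 14 6 15 2 13 7)(4 10) = [11, 1, 13, 16, 10, 5, 15, 0, 8, 14, 4, 3, 12, 7, 6, 2, 9]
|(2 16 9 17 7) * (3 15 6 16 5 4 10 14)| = 12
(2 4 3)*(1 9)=(1 9)(2 4 3)=[0, 9, 4, 2, 3, 5, 6, 7, 8, 1]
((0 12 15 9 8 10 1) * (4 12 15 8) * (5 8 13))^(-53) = (0 8 12 15 10 13 9 1 5 4) = [8, 5, 2, 3, 0, 4, 6, 7, 12, 1, 13, 11, 15, 9, 14, 10]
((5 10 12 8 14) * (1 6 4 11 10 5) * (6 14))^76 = [0, 1, 2, 3, 8, 5, 12, 7, 10, 9, 4, 6, 11, 13, 14] = (14)(4 8 10)(6 12 11)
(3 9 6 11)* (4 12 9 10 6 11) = [0, 1, 2, 10, 12, 5, 4, 7, 8, 11, 6, 3, 9] = (3 10 6 4 12 9 11)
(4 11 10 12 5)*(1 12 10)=[0, 12, 2, 3, 11, 4, 6, 7, 8, 9, 10, 1, 5]=(1 12 5 4 11)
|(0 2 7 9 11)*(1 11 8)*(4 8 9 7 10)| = |(0 2 10 4 8 1 11)| = 7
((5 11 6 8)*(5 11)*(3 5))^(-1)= (3 5)(6 11 8)= [0, 1, 2, 5, 4, 3, 11, 7, 6, 9, 10, 8]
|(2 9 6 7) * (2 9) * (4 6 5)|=5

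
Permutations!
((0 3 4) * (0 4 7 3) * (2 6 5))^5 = (2 5 6)(3 7) = [0, 1, 5, 7, 4, 6, 2, 3]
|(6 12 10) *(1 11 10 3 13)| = 7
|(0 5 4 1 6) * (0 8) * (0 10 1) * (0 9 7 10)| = |(0 5 4 9 7 10 1 6 8)| = 9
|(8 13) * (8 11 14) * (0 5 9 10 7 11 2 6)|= 11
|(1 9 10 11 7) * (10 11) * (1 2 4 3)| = |(1 9 11 7 2 4 3)| = 7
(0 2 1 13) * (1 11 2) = [1, 13, 11, 3, 4, 5, 6, 7, 8, 9, 10, 2, 12, 0] = (0 1 13)(2 11)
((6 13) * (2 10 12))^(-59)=(2 10 12)(6 13)=[0, 1, 10, 3, 4, 5, 13, 7, 8, 9, 12, 11, 2, 6]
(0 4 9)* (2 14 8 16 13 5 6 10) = [4, 1, 14, 3, 9, 6, 10, 7, 16, 0, 2, 11, 12, 5, 8, 15, 13] = (0 4 9)(2 14 8 16 13 5 6 10)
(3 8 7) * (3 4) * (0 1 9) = (0 1 9)(3 8 7 4) = [1, 9, 2, 8, 3, 5, 6, 4, 7, 0]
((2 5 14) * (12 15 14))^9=(2 14 15 12 5)=[0, 1, 14, 3, 4, 2, 6, 7, 8, 9, 10, 11, 5, 13, 15, 12]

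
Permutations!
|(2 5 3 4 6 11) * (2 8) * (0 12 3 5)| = 8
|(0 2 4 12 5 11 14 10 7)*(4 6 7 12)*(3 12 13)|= |(0 2 6 7)(3 12 5 11 14 10 13)|= 28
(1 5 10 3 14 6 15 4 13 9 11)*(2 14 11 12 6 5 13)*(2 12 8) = [0, 13, 14, 11, 12, 10, 15, 7, 2, 8, 3, 1, 6, 9, 5, 4] = (1 13 9 8 2 14 5 10 3 11)(4 12 6 15)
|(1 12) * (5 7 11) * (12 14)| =|(1 14 12)(5 7 11)| =3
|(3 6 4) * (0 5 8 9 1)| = |(0 5 8 9 1)(3 6 4)| = 15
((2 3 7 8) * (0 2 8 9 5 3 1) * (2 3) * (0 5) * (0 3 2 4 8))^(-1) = (0 8 4 5 1 2)(3 9 7) = [8, 2, 0, 9, 5, 1, 6, 3, 4, 7]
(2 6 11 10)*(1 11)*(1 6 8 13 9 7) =(1 11 10 2 8 13 9 7) =[0, 11, 8, 3, 4, 5, 6, 1, 13, 7, 2, 10, 12, 9]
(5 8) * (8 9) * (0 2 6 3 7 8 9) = [2, 1, 6, 7, 4, 0, 3, 8, 5, 9] = (9)(0 2 6 3 7 8 5)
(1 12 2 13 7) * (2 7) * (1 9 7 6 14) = (1 12 6 14)(2 13)(7 9) = [0, 12, 13, 3, 4, 5, 14, 9, 8, 7, 10, 11, 6, 2, 1]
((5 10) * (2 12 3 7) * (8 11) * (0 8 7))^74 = [2, 1, 8, 7, 4, 5, 6, 0, 12, 9, 10, 3, 11] = (0 2 8 12 11 3 7)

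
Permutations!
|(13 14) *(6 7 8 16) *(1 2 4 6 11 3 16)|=|(1 2 4 6 7 8)(3 16 11)(13 14)|=6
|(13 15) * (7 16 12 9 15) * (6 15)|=7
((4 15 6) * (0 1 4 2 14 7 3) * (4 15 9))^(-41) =(0 3 7 14 2 6 15 1)(4 9) =[3, 0, 6, 7, 9, 5, 15, 14, 8, 4, 10, 11, 12, 13, 2, 1]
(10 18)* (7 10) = [0, 1, 2, 3, 4, 5, 6, 10, 8, 9, 18, 11, 12, 13, 14, 15, 16, 17, 7] = (7 10 18)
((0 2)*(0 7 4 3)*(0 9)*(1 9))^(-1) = (0 9 1 3 4 7 2) = [9, 3, 0, 4, 7, 5, 6, 2, 8, 1]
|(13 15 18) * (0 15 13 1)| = 4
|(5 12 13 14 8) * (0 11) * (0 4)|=15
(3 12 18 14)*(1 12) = [0, 12, 2, 1, 4, 5, 6, 7, 8, 9, 10, 11, 18, 13, 3, 15, 16, 17, 14] = (1 12 18 14 3)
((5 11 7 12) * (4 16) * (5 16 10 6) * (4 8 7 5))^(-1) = (4 6 10)(5 11)(7 8 16 12) = [0, 1, 2, 3, 6, 11, 10, 8, 16, 9, 4, 5, 7, 13, 14, 15, 12]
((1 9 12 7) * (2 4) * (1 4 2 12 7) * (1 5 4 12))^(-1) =(1 4 5 12 7 9) =[0, 4, 2, 3, 5, 12, 6, 9, 8, 1, 10, 11, 7]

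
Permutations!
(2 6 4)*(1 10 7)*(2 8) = (1 10 7)(2 6 4 8) = [0, 10, 6, 3, 8, 5, 4, 1, 2, 9, 7]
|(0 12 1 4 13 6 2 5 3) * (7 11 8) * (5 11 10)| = 13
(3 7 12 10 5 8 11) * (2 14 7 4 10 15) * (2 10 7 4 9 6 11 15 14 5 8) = (2 5)(3 9 6 11)(4 7 12 14)(8 15 10) = [0, 1, 5, 9, 7, 2, 11, 12, 15, 6, 8, 3, 14, 13, 4, 10]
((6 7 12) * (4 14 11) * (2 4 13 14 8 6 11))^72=(14)=[0, 1, 2, 3, 4, 5, 6, 7, 8, 9, 10, 11, 12, 13, 14]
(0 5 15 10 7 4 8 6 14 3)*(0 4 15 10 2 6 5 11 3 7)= [11, 1, 6, 4, 8, 10, 14, 15, 5, 9, 0, 3, 12, 13, 7, 2]= (0 11 3 4 8 5 10)(2 6 14 7 15)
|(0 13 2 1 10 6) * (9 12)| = |(0 13 2 1 10 6)(9 12)| = 6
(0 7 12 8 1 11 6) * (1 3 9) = (0 7 12 8 3 9 1 11 6) = [7, 11, 2, 9, 4, 5, 0, 12, 3, 1, 10, 6, 8]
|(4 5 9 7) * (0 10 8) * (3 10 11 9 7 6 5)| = 10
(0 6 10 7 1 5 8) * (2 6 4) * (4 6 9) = (0 6 10 7 1 5 8)(2 9 4) = [6, 5, 9, 3, 2, 8, 10, 1, 0, 4, 7]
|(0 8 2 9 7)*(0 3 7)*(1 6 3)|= 4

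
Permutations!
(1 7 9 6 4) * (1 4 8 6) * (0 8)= [8, 7, 2, 3, 4, 5, 0, 9, 6, 1]= (0 8 6)(1 7 9)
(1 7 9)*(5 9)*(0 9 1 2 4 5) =(0 9 2 4 5 1 7) =[9, 7, 4, 3, 5, 1, 6, 0, 8, 2]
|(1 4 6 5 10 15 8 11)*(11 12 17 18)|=|(1 4 6 5 10 15 8 12 17 18 11)|=11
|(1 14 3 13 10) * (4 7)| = |(1 14 3 13 10)(4 7)| = 10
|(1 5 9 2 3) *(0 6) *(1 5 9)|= 10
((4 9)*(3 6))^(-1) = [0, 1, 2, 6, 9, 5, 3, 7, 8, 4] = (3 6)(4 9)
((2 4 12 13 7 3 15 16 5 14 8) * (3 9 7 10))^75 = (2 14 16 3 13 4 8 5 15 10 12)(7 9) = [0, 1, 14, 13, 8, 15, 6, 9, 5, 7, 12, 11, 2, 4, 16, 10, 3]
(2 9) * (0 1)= [1, 0, 9, 3, 4, 5, 6, 7, 8, 2]= (0 1)(2 9)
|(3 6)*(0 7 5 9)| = 4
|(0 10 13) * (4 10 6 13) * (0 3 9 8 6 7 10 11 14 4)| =|(0 7 10)(3 9 8 6 13)(4 11 14)| =15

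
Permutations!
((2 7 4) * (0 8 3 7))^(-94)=(0 3 4)(2 8 7)=[3, 1, 8, 4, 0, 5, 6, 2, 7]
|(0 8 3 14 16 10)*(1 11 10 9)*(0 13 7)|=|(0 8 3 14 16 9 1 11 10 13 7)|=11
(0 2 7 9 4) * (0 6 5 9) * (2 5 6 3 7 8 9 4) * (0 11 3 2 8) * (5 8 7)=(0 8 9 7 11 3 5 4 2)=[8, 1, 0, 5, 2, 4, 6, 11, 9, 7, 10, 3]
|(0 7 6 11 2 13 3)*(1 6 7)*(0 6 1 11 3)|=4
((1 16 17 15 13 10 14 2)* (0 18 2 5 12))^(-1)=(0 12 5 14 10 13 15 17 16 1 2 18)=[12, 2, 18, 3, 4, 14, 6, 7, 8, 9, 13, 11, 5, 15, 10, 17, 1, 16, 0]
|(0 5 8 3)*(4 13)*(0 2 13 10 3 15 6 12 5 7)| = 10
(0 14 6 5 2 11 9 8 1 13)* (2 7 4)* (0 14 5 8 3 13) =[5, 0, 11, 13, 2, 7, 8, 4, 1, 3, 10, 9, 12, 14, 6] =(0 5 7 4 2 11 9 3 13 14 6 8 1)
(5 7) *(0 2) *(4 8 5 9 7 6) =(0 2)(4 8 5 6)(7 9) =[2, 1, 0, 3, 8, 6, 4, 9, 5, 7]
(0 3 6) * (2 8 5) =(0 3 6)(2 8 5) =[3, 1, 8, 6, 4, 2, 0, 7, 5]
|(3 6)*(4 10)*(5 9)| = |(3 6)(4 10)(5 9)| = 2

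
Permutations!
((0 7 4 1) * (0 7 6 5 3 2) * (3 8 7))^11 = (0 5 7 1 2 6 8 4 3) = [5, 2, 6, 0, 3, 7, 8, 1, 4]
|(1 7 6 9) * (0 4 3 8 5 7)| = 9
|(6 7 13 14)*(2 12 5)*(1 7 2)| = |(1 7 13 14 6 2 12 5)| = 8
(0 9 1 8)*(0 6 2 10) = (0 9 1 8 6 2 10) = [9, 8, 10, 3, 4, 5, 2, 7, 6, 1, 0]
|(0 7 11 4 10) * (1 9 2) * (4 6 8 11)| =12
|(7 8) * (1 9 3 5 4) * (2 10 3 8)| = 9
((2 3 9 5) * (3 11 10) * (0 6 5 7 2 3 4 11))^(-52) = (0 9 6 7 5 2 3)(4 10 11) = [9, 1, 3, 0, 10, 2, 7, 5, 8, 6, 11, 4]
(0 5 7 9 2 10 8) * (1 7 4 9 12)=[5, 7, 10, 3, 9, 4, 6, 12, 0, 2, 8, 11, 1]=(0 5 4 9 2 10 8)(1 7 12)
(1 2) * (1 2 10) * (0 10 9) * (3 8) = [10, 9, 2, 8, 4, 5, 6, 7, 3, 0, 1] = (0 10 1 9)(3 8)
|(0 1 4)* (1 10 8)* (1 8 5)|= |(0 10 5 1 4)|= 5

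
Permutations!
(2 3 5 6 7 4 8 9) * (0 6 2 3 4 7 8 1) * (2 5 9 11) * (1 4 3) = [6, 0, 3, 9, 4, 5, 8, 7, 11, 1, 10, 2] = (0 6 8 11 2 3 9 1)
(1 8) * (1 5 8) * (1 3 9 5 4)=[0, 3, 2, 9, 1, 8, 6, 7, 4, 5]=(1 3 9 5 8 4)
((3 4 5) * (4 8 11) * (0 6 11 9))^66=(0 11 5 8)(3 9 6 4)=[11, 1, 2, 9, 3, 8, 4, 7, 0, 6, 10, 5]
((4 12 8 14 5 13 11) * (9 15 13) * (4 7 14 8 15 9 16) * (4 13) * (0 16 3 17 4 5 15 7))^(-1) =[11, 1, 2, 5, 17, 15, 6, 12, 8, 9, 10, 13, 4, 16, 7, 14, 0, 3] =(0 11 13 16)(3 5 15 14 7 12 4 17)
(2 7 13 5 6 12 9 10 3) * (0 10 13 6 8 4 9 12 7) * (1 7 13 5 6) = (0 10 3 2)(1 7)(4 9 5 8)(6 13) = [10, 7, 0, 2, 9, 8, 13, 1, 4, 5, 3, 11, 12, 6]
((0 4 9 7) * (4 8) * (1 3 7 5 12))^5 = (0 12 8 1 4 3 9 7 5) = [12, 4, 2, 9, 3, 0, 6, 5, 1, 7, 10, 11, 8]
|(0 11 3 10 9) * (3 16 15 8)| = 8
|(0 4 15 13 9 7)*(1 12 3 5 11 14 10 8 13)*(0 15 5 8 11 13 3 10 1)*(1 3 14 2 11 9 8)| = |(0 4 5 13 8 14 3 1 12 10 9 7 15)(2 11)| = 26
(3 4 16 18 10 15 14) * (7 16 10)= (3 4 10 15 14)(7 16 18)= [0, 1, 2, 4, 10, 5, 6, 16, 8, 9, 15, 11, 12, 13, 3, 14, 18, 17, 7]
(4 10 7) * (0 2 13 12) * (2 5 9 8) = (0 5 9 8 2 13 12)(4 10 7) = [5, 1, 13, 3, 10, 9, 6, 4, 2, 8, 7, 11, 0, 12]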